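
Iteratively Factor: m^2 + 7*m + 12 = (m + 4)*(m + 3)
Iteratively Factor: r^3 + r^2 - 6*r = (r - 2)*(r^2 + 3*r) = r*(r - 2)*(r + 3)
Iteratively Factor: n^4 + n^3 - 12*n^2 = (n + 4)*(n^3 - 3*n^2) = n*(n + 4)*(n^2 - 3*n) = n*(n - 3)*(n + 4)*(n)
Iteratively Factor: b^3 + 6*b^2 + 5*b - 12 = (b + 3)*(b^2 + 3*b - 4) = (b + 3)*(b + 4)*(b - 1)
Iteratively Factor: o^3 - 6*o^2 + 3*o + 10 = (o - 5)*(o^2 - o - 2) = (o - 5)*(o + 1)*(o - 2)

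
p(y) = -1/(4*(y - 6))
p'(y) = 1/(4*(y - 6)^2)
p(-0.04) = 0.04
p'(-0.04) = 0.01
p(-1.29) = 0.03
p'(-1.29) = 0.00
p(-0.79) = 0.04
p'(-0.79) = 0.01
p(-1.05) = 0.04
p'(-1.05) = 0.01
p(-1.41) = 0.03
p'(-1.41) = 0.00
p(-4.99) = 0.02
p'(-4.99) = 0.00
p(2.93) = 0.08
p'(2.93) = 0.03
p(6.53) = -0.47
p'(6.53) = 0.89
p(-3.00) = 0.03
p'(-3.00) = 0.00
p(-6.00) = 0.02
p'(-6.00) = 0.00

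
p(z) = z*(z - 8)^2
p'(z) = z*(2*z - 16) + (z - 8)^2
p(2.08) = 72.90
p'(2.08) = 10.42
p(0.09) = 5.63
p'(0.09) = 61.14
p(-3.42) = -446.02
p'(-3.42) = 208.53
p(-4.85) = -800.84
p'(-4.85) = 289.77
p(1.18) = 54.88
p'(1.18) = 30.42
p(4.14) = 61.68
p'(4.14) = -17.06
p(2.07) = 72.79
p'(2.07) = 10.61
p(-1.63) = -151.16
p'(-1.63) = 124.13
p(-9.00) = -2601.00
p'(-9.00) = 595.00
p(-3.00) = -363.00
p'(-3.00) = 187.00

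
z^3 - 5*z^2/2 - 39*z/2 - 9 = (z - 6)*(z + 1/2)*(z + 3)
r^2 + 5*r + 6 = (r + 2)*(r + 3)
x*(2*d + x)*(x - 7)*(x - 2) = 2*d*x^3 - 18*d*x^2 + 28*d*x + x^4 - 9*x^3 + 14*x^2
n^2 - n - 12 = (n - 4)*(n + 3)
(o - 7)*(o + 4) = o^2 - 3*o - 28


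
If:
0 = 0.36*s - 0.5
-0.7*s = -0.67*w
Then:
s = 1.39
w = 1.45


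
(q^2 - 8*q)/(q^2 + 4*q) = (q - 8)/(q + 4)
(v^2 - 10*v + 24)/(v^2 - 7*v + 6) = (v - 4)/(v - 1)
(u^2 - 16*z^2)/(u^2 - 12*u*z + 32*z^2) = (-u - 4*z)/(-u + 8*z)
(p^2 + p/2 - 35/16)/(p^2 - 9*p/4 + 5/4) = (p + 7/4)/(p - 1)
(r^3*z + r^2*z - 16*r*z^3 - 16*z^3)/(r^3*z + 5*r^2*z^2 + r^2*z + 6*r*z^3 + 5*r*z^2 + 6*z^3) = (r^2 - 16*z^2)/(r^2 + 5*r*z + 6*z^2)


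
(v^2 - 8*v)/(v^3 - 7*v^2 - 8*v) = 1/(v + 1)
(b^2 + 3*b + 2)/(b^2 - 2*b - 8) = (b + 1)/(b - 4)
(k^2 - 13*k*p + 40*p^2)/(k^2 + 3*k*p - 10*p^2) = (k^2 - 13*k*p + 40*p^2)/(k^2 + 3*k*p - 10*p^2)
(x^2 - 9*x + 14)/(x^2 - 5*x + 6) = (x - 7)/(x - 3)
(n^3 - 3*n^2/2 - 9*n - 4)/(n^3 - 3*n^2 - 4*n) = (n^2 + 5*n/2 + 1)/(n*(n + 1))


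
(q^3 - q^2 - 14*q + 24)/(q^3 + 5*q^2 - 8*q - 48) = (q - 2)/(q + 4)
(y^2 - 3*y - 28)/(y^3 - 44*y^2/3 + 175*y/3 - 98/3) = 3*(y + 4)/(3*y^2 - 23*y + 14)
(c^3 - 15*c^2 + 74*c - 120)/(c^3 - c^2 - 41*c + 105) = (c^2 - 10*c + 24)/(c^2 + 4*c - 21)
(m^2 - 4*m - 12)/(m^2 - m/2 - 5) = 2*(m - 6)/(2*m - 5)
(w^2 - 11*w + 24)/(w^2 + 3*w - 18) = (w - 8)/(w + 6)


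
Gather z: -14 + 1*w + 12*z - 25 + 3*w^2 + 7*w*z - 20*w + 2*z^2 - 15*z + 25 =3*w^2 - 19*w + 2*z^2 + z*(7*w - 3) - 14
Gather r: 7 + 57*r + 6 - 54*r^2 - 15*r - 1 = -54*r^2 + 42*r + 12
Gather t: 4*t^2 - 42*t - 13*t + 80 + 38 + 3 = 4*t^2 - 55*t + 121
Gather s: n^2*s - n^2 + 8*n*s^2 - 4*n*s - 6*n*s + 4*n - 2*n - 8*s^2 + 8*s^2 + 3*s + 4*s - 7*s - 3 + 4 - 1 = -n^2 + 8*n*s^2 + 2*n + s*(n^2 - 10*n)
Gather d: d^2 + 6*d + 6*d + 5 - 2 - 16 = d^2 + 12*d - 13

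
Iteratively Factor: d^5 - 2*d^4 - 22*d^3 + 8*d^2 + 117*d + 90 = (d + 3)*(d^4 - 5*d^3 - 7*d^2 + 29*d + 30) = (d - 5)*(d + 3)*(d^3 - 7*d - 6) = (d - 5)*(d - 3)*(d + 3)*(d^2 + 3*d + 2) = (d - 5)*(d - 3)*(d + 2)*(d + 3)*(d + 1)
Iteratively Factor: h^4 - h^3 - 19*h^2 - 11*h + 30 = (h + 3)*(h^3 - 4*h^2 - 7*h + 10) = (h + 2)*(h + 3)*(h^2 - 6*h + 5) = (h - 5)*(h + 2)*(h + 3)*(h - 1)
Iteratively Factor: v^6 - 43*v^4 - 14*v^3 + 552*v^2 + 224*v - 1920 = (v - 4)*(v^5 + 4*v^4 - 27*v^3 - 122*v^2 + 64*v + 480) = (v - 5)*(v - 4)*(v^4 + 9*v^3 + 18*v^2 - 32*v - 96) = (v - 5)*(v - 4)*(v + 3)*(v^3 + 6*v^2 - 32) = (v - 5)*(v - 4)*(v + 3)*(v + 4)*(v^2 + 2*v - 8) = (v - 5)*(v - 4)*(v - 2)*(v + 3)*(v + 4)*(v + 4)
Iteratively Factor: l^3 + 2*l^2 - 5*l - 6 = (l + 1)*(l^2 + l - 6) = (l + 1)*(l + 3)*(l - 2)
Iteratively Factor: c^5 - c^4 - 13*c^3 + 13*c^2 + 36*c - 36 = (c - 2)*(c^4 + c^3 - 11*c^2 - 9*c + 18) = (c - 2)*(c - 1)*(c^3 + 2*c^2 - 9*c - 18) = (c - 3)*(c - 2)*(c - 1)*(c^2 + 5*c + 6) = (c - 3)*(c - 2)*(c - 1)*(c + 2)*(c + 3)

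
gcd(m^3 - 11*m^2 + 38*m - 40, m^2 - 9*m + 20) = m^2 - 9*m + 20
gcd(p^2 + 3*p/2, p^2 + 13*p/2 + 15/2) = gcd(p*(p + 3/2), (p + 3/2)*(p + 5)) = p + 3/2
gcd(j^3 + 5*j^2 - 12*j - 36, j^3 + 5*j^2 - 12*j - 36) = j^3 + 5*j^2 - 12*j - 36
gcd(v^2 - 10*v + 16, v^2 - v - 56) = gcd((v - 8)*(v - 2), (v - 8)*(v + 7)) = v - 8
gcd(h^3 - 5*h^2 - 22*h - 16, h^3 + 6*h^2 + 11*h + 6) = h^2 + 3*h + 2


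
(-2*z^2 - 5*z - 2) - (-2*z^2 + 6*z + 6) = -11*z - 8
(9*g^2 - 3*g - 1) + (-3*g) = 9*g^2 - 6*g - 1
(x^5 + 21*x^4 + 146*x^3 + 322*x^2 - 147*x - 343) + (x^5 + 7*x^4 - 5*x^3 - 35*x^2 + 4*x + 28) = 2*x^5 + 28*x^4 + 141*x^3 + 287*x^2 - 143*x - 315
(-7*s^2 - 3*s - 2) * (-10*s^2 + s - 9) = 70*s^4 + 23*s^3 + 80*s^2 + 25*s + 18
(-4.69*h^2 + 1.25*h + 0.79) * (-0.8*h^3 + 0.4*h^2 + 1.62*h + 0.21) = 3.752*h^5 - 2.876*h^4 - 7.7298*h^3 + 1.3561*h^2 + 1.5423*h + 0.1659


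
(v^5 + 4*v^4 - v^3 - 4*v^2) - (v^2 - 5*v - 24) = v^5 + 4*v^4 - v^3 - 5*v^2 + 5*v + 24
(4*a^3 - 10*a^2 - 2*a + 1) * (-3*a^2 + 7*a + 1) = -12*a^5 + 58*a^4 - 60*a^3 - 27*a^2 + 5*a + 1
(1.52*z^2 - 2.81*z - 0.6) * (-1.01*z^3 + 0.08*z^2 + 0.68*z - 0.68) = -1.5352*z^5 + 2.9597*z^4 + 1.4148*z^3 - 2.9924*z^2 + 1.5028*z + 0.408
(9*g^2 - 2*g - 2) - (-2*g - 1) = 9*g^2 - 1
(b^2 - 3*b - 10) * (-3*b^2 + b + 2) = -3*b^4 + 10*b^3 + 29*b^2 - 16*b - 20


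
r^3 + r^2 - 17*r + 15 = (r - 3)*(r - 1)*(r + 5)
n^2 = n^2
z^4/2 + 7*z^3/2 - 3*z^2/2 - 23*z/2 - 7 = (z/2 + 1/2)*(z - 2)*(z + 1)*(z + 7)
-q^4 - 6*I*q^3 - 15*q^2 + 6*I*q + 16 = (q - 2*I)*(q + 8*I)*(-I*q - I)*(-I*q + I)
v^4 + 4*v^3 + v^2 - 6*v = v*(v - 1)*(v + 2)*(v + 3)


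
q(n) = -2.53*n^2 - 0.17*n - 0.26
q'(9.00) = -45.71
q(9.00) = -206.72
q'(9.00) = -45.71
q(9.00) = -206.72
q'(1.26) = -6.55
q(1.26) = -4.49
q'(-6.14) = 30.90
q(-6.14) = -94.60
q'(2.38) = -12.21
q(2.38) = -15.00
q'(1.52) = -7.86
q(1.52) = -6.36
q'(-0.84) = 4.08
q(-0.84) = -1.90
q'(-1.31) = 6.46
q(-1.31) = -4.38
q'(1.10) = -5.74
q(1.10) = -3.51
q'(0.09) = -0.63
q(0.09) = -0.30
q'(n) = -5.06*n - 0.17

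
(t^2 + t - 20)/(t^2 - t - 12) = (t + 5)/(t + 3)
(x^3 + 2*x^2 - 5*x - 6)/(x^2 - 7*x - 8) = (x^2 + x - 6)/(x - 8)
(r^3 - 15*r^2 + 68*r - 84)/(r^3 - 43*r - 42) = (r^2 - 8*r + 12)/(r^2 + 7*r + 6)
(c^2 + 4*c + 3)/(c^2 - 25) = (c^2 + 4*c + 3)/(c^2 - 25)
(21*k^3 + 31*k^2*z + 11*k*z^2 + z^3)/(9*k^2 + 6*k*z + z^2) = (7*k^2 + 8*k*z + z^2)/(3*k + z)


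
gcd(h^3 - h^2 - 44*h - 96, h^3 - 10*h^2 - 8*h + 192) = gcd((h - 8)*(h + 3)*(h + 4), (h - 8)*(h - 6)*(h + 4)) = h^2 - 4*h - 32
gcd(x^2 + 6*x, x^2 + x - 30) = x + 6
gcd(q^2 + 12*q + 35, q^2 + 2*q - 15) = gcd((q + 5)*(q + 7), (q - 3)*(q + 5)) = q + 5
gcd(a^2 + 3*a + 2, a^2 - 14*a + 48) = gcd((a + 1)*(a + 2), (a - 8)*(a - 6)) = 1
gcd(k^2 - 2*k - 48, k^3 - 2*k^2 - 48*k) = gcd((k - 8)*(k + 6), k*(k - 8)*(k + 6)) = k^2 - 2*k - 48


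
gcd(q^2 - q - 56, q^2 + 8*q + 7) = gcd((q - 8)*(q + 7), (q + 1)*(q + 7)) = q + 7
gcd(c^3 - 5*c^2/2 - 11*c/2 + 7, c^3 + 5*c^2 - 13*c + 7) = c - 1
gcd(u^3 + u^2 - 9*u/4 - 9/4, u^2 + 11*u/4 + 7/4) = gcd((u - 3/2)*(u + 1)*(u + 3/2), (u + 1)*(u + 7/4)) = u + 1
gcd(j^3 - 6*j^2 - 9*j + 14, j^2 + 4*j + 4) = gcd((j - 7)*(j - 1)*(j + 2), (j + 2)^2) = j + 2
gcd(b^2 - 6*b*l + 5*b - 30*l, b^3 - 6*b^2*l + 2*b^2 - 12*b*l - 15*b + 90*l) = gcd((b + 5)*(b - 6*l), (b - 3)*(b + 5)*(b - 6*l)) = b^2 - 6*b*l + 5*b - 30*l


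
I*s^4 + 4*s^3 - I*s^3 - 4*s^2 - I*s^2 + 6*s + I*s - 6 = (s - 3*I)*(s - 2*I)*(s + I)*(I*s - I)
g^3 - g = g*(g - 1)*(g + 1)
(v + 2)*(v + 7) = v^2 + 9*v + 14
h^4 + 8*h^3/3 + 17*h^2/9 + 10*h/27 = h*(h + 1/3)*(h + 2/3)*(h + 5/3)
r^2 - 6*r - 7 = (r - 7)*(r + 1)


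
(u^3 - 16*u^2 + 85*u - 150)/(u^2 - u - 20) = (u^2 - 11*u + 30)/(u + 4)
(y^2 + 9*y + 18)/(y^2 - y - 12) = (y + 6)/(y - 4)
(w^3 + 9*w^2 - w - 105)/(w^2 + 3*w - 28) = (w^2 + 2*w - 15)/(w - 4)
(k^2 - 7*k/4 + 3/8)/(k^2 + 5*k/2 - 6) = (k - 1/4)/(k + 4)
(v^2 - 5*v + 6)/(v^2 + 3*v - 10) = (v - 3)/(v + 5)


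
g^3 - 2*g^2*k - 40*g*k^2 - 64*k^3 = (g - 8*k)*(g + 2*k)*(g + 4*k)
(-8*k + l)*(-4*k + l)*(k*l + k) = 32*k^3*l + 32*k^3 - 12*k^2*l^2 - 12*k^2*l + k*l^3 + k*l^2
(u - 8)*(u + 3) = u^2 - 5*u - 24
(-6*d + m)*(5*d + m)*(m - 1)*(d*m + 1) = -30*d^3*m^2 + 30*d^3*m - d^2*m^3 + d^2*m^2 - 30*d^2*m + 30*d^2 + d*m^4 - d*m^3 - d*m^2 + d*m + m^3 - m^2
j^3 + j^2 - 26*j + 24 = (j - 4)*(j - 1)*(j + 6)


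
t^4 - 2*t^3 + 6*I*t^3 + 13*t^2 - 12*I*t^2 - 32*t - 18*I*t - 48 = (t - 3)*(t + 1)*(t - 2*I)*(t + 8*I)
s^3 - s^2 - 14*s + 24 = (s - 3)*(s - 2)*(s + 4)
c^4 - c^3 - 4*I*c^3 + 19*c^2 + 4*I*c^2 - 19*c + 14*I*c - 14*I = (c - 1)*(c - 7*I)*(c + I)*(c + 2*I)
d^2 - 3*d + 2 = (d - 2)*(d - 1)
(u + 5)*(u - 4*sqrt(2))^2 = u^3 - 8*sqrt(2)*u^2 + 5*u^2 - 40*sqrt(2)*u + 32*u + 160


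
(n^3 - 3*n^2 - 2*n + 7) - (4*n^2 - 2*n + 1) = n^3 - 7*n^2 + 6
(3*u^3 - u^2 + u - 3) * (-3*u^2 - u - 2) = -9*u^5 - 8*u^3 + 10*u^2 + u + 6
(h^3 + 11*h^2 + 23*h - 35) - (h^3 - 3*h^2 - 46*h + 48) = 14*h^2 + 69*h - 83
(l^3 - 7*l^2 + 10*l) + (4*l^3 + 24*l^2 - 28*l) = 5*l^3 + 17*l^2 - 18*l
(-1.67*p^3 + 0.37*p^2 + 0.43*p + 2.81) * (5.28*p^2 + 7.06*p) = -8.8176*p^5 - 9.8366*p^4 + 4.8826*p^3 + 17.8726*p^2 + 19.8386*p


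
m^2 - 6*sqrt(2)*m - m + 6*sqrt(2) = (m - 1)*(m - 6*sqrt(2))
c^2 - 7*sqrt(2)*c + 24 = (c - 4*sqrt(2))*(c - 3*sqrt(2))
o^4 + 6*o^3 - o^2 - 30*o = o*(o - 2)*(o + 3)*(o + 5)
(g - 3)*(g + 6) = g^2 + 3*g - 18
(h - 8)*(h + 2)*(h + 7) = h^3 + h^2 - 58*h - 112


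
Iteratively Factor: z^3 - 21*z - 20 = (z - 5)*(z^2 + 5*z + 4) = (z - 5)*(z + 1)*(z + 4)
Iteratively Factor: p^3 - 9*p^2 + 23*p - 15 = (p - 1)*(p^2 - 8*p + 15) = (p - 3)*(p - 1)*(p - 5)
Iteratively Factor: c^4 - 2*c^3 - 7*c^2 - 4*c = (c)*(c^3 - 2*c^2 - 7*c - 4) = c*(c - 4)*(c^2 + 2*c + 1) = c*(c - 4)*(c + 1)*(c + 1)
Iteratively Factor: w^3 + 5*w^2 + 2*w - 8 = (w + 4)*(w^2 + w - 2) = (w + 2)*(w + 4)*(w - 1)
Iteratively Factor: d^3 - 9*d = (d - 3)*(d^2 + 3*d) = d*(d - 3)*(d + 3)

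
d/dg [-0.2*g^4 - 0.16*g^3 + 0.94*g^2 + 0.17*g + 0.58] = -0.8*g^3 - 0.48*g^2 + 1.88*g + 0.17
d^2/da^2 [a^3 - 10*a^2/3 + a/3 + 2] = 6*a - 20/3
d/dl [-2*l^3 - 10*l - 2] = -6*l^2 - 10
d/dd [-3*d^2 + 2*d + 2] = 2 - 6*d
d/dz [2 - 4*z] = -4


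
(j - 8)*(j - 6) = j^2 - 14*j + 48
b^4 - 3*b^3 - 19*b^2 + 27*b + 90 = (b - 5)*(b - 3)*(b + 2)*(b + 3)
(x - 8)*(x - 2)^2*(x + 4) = x^4 - 8*x^3 - 12*x^2 + 112*x - 128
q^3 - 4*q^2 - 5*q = q*(q - 5)*(q + 1)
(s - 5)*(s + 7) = s^2 + 2*s - 35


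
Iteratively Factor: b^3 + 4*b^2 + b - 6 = (b - 1)*(b^2 + 5*b + 6) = (b - 1)*(b + 2)*(b + 3)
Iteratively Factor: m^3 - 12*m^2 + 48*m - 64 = (m - 4)*(m^2 - 8*m + 16) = (m - 4)^2*(m - 4)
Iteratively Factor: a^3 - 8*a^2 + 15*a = (a - 5)*(a^2 - 3*a) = (a - 5)*(a - 3)*(a)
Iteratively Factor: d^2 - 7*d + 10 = (d - 2)*(d - 5)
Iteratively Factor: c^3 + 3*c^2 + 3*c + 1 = (c + 1)*(c^2 + 2*c + 1) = (c + 1)^2*(c + 1)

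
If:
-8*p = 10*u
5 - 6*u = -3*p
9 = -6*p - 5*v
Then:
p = -25/39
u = 20/39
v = -67/65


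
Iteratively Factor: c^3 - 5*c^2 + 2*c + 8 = (c - 2)*(c^2 - 3*c - 4) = (c - 2)*(c + 1)*(c - 4)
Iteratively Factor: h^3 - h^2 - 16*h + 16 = (h - 1)*(h^2 - 16) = (h - 4)*(h - 1)*(h + 4)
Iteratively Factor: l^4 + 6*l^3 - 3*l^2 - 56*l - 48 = (l + 4)*(l^3 + 2*l^2 - 11*l - 12) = (l + 4)^2*(l^2 - 2*l - 3) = (l + 1)*(l + 4)^2*(l - 3)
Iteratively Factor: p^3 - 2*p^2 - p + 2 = (p - 1)*(p^2 - p - 2) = (p - 1)*(p + 1)*(p - 2)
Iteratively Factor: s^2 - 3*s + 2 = (s - 1)*(s - 2)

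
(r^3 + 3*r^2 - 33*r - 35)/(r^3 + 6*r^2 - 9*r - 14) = (r - 5)/(r - 2)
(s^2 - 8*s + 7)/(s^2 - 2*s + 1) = (s - 7)/(s - 1)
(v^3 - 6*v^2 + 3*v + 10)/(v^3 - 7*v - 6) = (v^2 - 7*v + 10)/(v^2 - v - 6)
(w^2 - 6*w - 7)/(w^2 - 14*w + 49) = (w + 1)/(w - 7)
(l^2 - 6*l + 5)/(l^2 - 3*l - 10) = (l - 1)/(l + 2)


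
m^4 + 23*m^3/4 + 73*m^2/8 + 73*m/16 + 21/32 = (m + 1/4)*(m + 1/2)*(m + 3/2)*(m + 7/2)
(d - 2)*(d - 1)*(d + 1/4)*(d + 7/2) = d^4 + 3*d^3/4 - 67*d^2/8 + 39*d/8 + 7/4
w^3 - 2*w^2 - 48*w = w*(w - 8)*(w + 6)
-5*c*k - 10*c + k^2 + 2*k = (-5*c + k)*(k + 2)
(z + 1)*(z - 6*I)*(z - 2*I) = z^3 + z^2 - 8*I*z^2 - 12*z - 8*I*z - 12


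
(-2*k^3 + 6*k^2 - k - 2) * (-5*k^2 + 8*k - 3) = 10*k^5 - 46*k^4 + 59*k^3 - 16*k^2 - 13*k + 6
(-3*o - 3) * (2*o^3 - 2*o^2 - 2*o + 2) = -6*o^4 + 12*o^2 - 6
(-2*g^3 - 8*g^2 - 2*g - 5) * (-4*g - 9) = 8*g^4 + 50*g^3 + 80*g^2 + 38*g + 45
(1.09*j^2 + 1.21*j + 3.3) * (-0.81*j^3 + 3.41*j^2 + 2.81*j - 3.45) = -0.8829*j^5 + 2.7368*j^4 + 4.516*j^3 + 10.8926*j^2 + 5.0985*j - 11.385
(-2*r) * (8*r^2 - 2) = -16*r^3 + 4*r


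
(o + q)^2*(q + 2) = o^2*q + 2*o^2 + 2*o*q^2 + 4*o*q + q^3 + 2*q^2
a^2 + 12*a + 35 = (a + 5)*(a + 7)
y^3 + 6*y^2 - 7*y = y*(y - 1)*(y + 7)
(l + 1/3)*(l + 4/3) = l^2 + 5*l/3 + 4/9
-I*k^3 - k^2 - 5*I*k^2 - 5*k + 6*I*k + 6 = (k + 6)*(k - I)*(-I*k + I)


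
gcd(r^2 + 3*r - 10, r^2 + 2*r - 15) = r + 5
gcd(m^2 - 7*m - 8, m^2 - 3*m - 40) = m - 8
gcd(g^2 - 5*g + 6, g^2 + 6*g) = 1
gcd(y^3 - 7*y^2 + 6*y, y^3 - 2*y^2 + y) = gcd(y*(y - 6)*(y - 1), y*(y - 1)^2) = y^2 - y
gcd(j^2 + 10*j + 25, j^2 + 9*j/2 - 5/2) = j + 5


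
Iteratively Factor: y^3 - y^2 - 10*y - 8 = (y + 2)*(y^2 - 3*y - 4) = (y - 4)*(y + 2)*(y + 1)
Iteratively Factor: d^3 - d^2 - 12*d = (d - 4)*(d^2 + 3*d) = d*(d - 4)*(d + 3)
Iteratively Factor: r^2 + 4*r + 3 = (r + 1)*(r + 3)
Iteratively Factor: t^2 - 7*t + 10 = (t - 5)*(t - 2)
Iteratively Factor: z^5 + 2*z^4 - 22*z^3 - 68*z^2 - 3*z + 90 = (z - 1)*(z^4 + 3*z^3 - 19*z^2 - 87*z - 90) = (z - 1)*(z + 3)*(z^3 - 19*z - 30) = (z - 1)*(z + 2)*(z + 3)*(z^2 - 2*z - 15) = (z - 1)*(z + 2)*(z + 3)^2*(z - 5)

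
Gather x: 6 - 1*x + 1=7 - x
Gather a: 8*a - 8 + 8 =8*a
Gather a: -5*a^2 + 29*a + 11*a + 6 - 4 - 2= -5*a^2 + 40*a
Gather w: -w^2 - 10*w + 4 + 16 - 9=-w^2 - 10*w + 11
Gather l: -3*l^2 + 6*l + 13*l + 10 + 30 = -3*l^2 + 19*l + 40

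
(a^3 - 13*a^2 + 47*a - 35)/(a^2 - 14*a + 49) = (a^2 - 6*a + 5)/(a - 7)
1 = 1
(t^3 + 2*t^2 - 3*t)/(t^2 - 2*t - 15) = t*(t - 1)/(t - 5)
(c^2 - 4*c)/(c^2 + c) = (c - 4)/(c + 1)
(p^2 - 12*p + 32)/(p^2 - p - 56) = (p - 4)/(p + 7)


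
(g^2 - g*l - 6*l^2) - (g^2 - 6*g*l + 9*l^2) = 5*g*l - 15*l^2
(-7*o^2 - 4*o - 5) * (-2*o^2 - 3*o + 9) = 14*o^4 + 29*o^3 - 41*o^2 - 21*o - 45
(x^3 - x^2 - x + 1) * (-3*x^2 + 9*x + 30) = -3*x^5 + 12*x^4 + 24*x^3 - 42*x^2 - 21*x + 30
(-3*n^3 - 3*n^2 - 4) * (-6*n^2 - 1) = 18*n^5 + 18*n^4 + 3*n^3 + 27*n^2 + 4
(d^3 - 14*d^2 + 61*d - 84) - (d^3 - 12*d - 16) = -14*d^2 + 73*d - 68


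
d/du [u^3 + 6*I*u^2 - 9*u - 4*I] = 3*u^2 + 12*I*u - 9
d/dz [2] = 0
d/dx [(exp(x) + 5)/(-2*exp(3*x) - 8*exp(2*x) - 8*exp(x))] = (exp(2*x) + 15*exp(x)/2 + 5)*exp(-x)/(exp(3*x) + 6*exp(2*x) + 12*exp(x) + 8)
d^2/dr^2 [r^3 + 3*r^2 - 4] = 6*r + 6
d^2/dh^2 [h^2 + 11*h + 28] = 2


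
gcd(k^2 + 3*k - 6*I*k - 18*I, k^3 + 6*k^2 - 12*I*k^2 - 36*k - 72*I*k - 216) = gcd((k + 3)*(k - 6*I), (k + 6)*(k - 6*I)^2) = k - 6*I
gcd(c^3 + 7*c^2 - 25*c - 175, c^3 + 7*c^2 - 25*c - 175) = c^3 + 7*c^2 - 25*c - 175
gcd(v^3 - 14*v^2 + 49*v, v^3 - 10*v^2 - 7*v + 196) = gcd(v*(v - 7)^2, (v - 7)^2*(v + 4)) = v^2 - 14*v + 49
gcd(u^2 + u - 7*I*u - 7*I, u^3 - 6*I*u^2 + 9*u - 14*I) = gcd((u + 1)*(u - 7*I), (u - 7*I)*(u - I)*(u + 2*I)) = u - 7*I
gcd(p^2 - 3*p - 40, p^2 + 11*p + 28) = 1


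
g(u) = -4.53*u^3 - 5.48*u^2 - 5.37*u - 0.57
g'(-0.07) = -4.67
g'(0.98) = -29.16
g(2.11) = -78.85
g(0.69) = -8.37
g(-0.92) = 3.26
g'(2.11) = -89.00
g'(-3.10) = -101.99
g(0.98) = -15.36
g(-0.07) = -0.22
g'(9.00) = -1204.80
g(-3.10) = 98.37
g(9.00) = -3795.15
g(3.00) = -188.31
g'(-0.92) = -6.79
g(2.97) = -183.53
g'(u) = -13.59*u^2 - 10.96*u - 5.37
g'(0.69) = -19.40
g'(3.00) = -160.56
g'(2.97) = -157.80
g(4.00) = -399.65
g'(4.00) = -266.65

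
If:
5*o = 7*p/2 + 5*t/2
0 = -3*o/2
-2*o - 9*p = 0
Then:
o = 0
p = 0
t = 0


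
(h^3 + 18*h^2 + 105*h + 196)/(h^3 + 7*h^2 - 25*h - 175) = (h^2 + 11*h + 28)/(h^2 - 25)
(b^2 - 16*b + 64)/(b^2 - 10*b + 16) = (b - 8)/(b - 2)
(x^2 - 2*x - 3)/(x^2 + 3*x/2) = 2*(x^2 - 2*x - 3)/(x*(2*x + 3))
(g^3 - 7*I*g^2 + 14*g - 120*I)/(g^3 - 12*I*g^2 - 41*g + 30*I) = (g + 4*I)/(g - I)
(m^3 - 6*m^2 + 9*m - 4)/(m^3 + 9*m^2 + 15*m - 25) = (m^2 - 5*m + 4)/(m^2 + 10*m + 25)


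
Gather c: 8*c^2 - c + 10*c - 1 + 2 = 8*c^2 + 9*c + 1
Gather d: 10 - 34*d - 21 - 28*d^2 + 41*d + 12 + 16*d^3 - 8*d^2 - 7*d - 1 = 16*d^3 - 36*d^2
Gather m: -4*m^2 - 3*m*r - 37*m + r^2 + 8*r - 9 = -4*m^2 + m*(-3*r - 37) + r^2 + 8*r - 9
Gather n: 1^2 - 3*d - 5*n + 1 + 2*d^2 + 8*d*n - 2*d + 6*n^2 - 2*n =2*d^2 - 5*d + 6*n^2 + n*(8*d - 7) + 2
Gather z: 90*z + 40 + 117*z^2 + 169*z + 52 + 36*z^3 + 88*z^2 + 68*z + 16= 36*z^3 + 205*z^2 + 327*z + 108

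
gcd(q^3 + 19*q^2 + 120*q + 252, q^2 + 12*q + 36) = q^2 + 12*q + 36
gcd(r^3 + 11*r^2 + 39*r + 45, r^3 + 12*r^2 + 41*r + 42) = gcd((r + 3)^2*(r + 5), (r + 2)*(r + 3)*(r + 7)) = r + 3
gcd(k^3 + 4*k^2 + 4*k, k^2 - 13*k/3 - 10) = 1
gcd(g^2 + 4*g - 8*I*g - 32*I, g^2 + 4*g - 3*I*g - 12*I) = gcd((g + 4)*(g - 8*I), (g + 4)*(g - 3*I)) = g + 4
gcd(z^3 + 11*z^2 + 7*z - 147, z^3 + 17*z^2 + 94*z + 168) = z + 7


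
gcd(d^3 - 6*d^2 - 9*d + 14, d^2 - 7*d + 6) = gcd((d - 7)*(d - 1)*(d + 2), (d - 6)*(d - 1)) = d - 1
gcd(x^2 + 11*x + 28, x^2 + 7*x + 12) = x + 4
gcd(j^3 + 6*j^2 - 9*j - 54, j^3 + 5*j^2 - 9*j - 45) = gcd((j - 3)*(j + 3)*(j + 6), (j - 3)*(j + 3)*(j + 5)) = j^2 - 9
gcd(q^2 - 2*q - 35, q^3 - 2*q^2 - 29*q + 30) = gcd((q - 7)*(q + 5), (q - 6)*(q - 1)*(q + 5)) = q + 5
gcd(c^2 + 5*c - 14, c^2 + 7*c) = c + 7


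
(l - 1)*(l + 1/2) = l^2 - l/2 - 1/2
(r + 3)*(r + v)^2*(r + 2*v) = r^4 + 4*r^3*v + 3*r^3 + 5*r^2*v^2 + 12*r^2*v + 2*r*v^3 + 15*r*v^2 + 6*v^3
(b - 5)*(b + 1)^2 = b^3 - 3*b^2 - 9*b - 5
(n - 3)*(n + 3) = n^2 - 9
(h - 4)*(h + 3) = h^2 - h - 12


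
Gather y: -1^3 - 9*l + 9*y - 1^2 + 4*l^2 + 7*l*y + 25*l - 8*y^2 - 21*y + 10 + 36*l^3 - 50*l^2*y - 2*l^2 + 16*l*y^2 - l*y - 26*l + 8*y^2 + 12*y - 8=36*l^3 + 2*l^2 + 16*l*y^2 - 10*l + y*(-50*l^2 + 6*l)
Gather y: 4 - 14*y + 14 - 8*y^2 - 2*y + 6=-8*y^2 - 16*y + 24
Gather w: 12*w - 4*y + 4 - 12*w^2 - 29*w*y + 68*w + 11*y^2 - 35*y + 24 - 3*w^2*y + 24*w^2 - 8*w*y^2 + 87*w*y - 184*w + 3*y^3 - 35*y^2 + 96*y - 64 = w^2*(12 - 3*y) + w*(-8*y^2 + 58*y - 104) + 3*y^3 - 24*y^2 + 57*y - 36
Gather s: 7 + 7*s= 7*s + 7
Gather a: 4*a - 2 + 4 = 4*a + 2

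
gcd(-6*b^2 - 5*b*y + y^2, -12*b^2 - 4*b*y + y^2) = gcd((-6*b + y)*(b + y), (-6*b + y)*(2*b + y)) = -6*b + y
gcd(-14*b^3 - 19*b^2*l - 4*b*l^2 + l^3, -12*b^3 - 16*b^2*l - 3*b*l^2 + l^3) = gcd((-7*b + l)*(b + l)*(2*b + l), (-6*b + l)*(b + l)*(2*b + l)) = 2*b^2 + 3*b*l + l^2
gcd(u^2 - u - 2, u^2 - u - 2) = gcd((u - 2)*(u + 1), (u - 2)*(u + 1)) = u^2 - u - 2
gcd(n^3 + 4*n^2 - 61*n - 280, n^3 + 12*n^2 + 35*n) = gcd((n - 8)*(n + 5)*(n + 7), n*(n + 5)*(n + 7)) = n^2 + 12*n + 35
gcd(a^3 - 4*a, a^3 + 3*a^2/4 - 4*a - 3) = a^2 - 4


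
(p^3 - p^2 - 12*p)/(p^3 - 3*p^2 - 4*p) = (p + 3)/(p + 1)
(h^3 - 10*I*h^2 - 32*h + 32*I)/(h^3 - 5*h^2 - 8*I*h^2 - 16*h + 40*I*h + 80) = (h - 2*I)/(h - 5)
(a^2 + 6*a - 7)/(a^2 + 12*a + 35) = (a - 1)/(a + 5)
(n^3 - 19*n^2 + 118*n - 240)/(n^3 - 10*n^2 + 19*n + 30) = (n - 8)/(n + 1)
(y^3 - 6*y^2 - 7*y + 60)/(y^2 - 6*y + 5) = (y^2 - y - 12)/(y - 1)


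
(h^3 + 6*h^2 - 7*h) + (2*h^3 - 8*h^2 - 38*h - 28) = 3*h^3 - 2*h^2 - 45*h - 28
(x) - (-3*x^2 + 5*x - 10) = 3*x^2 - 4*x + 10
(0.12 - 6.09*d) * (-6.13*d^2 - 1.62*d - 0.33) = 37.3317*d^3 + 9.1302*d^2 + 1.8153*d - 0.0396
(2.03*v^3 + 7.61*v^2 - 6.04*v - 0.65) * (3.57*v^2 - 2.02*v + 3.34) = 7.2471*v^5 + 23.0671*v^4 - 30.1548*v^3 + 35.2977*v^2 - 18.8606*v - 2.171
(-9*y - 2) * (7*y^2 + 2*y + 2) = -63*y^3 - 32*y^2 - 22*y - 4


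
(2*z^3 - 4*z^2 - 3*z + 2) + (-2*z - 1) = 2*z^3 - 4*z^2 - 5*z + 1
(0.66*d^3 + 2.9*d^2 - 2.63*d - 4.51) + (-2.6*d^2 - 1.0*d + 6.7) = 0.66*d^3 + 0.3*d^2 - 3.63*d + 2.19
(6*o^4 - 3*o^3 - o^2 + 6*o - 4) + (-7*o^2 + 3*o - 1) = 6*o^4 - 3*o^3 - 8*o^2 + 9*o - 5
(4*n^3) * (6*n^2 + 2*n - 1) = 24*n^5 + 8*n^4 - 4*n^3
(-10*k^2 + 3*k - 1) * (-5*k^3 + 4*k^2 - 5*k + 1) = 50*k^5 - 55*k^4 + 67*k^3 - 29*k^2 + 8*k - 1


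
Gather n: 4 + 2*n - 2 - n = n + 2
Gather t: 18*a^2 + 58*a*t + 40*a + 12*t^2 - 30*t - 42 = 18*a^2 + 40*a + 12*t^2 + t*(58*a - 30) - 42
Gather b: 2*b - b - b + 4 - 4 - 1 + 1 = 0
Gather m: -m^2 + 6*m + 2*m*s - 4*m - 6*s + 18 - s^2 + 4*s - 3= -m^2 + m*(2*s + 2) - s^2 - 2*s + 15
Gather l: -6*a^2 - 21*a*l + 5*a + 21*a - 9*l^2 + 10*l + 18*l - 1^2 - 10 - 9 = -6*a^2 + 26*a - 9*l^2 + l*(28 - 21*a) - 20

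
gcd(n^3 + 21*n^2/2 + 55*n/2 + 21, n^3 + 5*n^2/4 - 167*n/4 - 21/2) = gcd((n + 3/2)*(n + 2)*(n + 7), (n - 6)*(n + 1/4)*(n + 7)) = n + 7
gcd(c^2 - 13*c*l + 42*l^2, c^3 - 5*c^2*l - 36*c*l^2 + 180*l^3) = c - 6*l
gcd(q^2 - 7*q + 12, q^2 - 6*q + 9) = q - 3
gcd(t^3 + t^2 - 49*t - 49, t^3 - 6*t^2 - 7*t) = t^2 - 6*t - 7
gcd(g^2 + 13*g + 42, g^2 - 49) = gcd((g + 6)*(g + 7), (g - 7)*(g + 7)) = g + 7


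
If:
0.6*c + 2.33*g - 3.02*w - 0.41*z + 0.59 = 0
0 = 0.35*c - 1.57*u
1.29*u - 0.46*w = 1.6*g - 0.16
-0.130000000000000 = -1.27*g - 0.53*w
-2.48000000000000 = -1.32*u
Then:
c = 8.43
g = 4.96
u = 1.88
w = -11.65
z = 127.79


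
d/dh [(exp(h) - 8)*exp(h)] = 2*(exp(h) - 4)*exp(h)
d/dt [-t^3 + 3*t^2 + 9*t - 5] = -3*t^2 + 6*t + 9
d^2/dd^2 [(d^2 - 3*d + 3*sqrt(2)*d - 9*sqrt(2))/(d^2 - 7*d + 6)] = 2*(4*d^3 + 3*sqrt(2)*d^3 - 27*sqrt(2)*d^2 - 18*d^2 + 54*d + 135*sqrt(2)*d - 261*sqrt(2) - 90)/(d^6 - 21*d^5 + 165*d^4 - 595*d^3 + 990*d^2 - 756*d + 216)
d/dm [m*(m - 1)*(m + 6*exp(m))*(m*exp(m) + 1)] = m*(m - 1)*(m + 1)*(m + 6*exp(m))*exp(m) + m*(m - 1)*(m*exp(m) + 1)*(6*exp(m) + 1) + m*(m + 6*exp(m))*(m*exp(m) + 1) + (m - 1)*(m + 6*exp(m))*(m*exp(m) + 1)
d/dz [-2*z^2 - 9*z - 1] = -4*z - 9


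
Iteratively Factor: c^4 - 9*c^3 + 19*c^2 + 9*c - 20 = (c + 1)*(c^3 - 10*c^2 + 29*c - 20) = (c - 1)*(c + 1)*(c^2 - 9*c + 20) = (c - 5)*(c - 1)*(c + 1)*(c - 4)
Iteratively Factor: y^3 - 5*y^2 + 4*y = (y)*(y^2 - 5*y + 4) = y*(y - 1)*(y - 4)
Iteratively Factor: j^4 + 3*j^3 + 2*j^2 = (j + 2)*(j^3 + j^2) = j*(j + 2)*(j^2 + j) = j^2*(j + 2)*(j + 1)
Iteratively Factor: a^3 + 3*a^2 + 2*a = (a + 1)*(a^2 + 2*a) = (a + 1)*(a + 2)*(a)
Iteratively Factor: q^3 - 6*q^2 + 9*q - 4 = (q - 4)*(q^2 - 2*q + 1) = (q - 4)*(q - 1)*(q - 1)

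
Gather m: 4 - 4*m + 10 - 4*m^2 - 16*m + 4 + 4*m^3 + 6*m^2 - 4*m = 4*m^3 + 2*m^2 - 24*m + 18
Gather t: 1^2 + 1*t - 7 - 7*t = -6*t - 6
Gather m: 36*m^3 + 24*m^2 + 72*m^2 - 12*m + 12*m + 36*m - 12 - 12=36*m^3 + 96*m^2 + 36*m - 24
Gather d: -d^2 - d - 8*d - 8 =-d^2 - 9*d - 8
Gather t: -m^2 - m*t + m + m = -m^2 - m*t + 2*m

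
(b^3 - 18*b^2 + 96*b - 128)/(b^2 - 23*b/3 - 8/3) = 3*(b^2 - 10*b + 16)/(3*b + 1)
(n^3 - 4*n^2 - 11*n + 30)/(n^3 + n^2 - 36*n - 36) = (n^3 - 4*n^2 - 11*n + 30)/(n^3 + n^2 - 36*n - 36)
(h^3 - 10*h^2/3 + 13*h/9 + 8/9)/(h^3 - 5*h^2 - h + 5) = (9*h^2 - 21*h - 8)/(9*(h^2 - 4*h - 5))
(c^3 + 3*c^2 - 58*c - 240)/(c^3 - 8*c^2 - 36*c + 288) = (c + 5)/(c - 6)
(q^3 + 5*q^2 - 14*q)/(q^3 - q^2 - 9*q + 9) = q*(q^2 + 5*q - 14)/(q^3 - q^2 - 9*q + 9)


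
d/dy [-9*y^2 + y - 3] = 1 - 18*y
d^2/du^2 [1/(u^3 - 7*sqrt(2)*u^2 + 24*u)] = 2*(u*(-3*u + 7*sqrt(2))*(u^2 - 7*sqrt(2)*u + 24) + (3*u^2 - 14*sqrt(2)*u + 24)^2)/(u^3*(u^2 - 7*sqrt(2)*u + 24)^3)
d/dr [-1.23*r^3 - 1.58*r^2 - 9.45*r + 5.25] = -3.69*r^2 - 3.16*r - 9.45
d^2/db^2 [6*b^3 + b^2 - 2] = 36*b + 2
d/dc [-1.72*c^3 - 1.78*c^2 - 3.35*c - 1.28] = -5.16*c^2 - 3.56*c - 3.35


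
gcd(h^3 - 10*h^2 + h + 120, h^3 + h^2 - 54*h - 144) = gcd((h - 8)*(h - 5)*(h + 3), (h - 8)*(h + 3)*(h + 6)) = h^2 - 5*h - 24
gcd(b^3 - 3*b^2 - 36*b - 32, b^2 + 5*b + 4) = b^2 + 5*b + 4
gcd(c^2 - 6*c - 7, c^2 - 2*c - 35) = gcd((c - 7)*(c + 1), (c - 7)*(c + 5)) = c - 7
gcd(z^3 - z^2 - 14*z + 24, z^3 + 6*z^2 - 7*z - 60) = z^2 + z - 12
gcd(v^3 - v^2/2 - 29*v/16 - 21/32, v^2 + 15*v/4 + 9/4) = v + 3/4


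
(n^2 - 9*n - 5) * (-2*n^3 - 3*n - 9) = -2*n^5 + 18*n^4 + 7*n^3 + 18*n^2 + 96*n + 45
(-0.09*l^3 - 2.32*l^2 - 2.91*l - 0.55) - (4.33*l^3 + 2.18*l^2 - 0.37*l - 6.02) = -4.42*l^3 - 4.5*l^2 - 2.54*l + 5.47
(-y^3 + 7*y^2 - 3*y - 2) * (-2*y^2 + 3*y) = 2*y^5 - 17*y^4 + 27*y^3 - 5*y^2 - 6*y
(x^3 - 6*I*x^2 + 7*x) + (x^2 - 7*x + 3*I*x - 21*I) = x^3 + x^2 - 6*I*x^2 + 3*I*x - 21*I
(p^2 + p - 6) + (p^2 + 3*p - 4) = 2*p^2 + 4*p - 10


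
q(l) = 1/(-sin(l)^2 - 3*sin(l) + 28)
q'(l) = (2*sin(l)*cos(l) + 3*cos(l))/(-sin(l)^2 - 3*sin(l) + 28)^2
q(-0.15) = 0.04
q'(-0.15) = 0.00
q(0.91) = 0.04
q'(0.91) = 0.00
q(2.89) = 0.04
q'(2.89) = -0.00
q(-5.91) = 0.04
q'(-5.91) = 0.00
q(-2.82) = 0.03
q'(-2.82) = -0.00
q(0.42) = 0.04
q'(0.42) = 0.00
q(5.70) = 0.03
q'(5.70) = 0.00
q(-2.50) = 0.03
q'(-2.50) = -0.00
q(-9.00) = 0.03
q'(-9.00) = 0.00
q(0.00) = 0.04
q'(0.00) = 0.00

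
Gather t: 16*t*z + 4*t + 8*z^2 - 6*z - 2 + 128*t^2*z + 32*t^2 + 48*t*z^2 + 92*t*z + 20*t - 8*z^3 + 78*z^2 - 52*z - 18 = t^2*(128*z + 32) + t*(48*z^2 + 108*z + 24) - 8*z^3 + 86*z^2 - 58*z - 20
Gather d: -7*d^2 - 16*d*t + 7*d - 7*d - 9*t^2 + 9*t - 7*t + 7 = -7*d^2 - 16*d*t - 9*t^2 + 2*t + 7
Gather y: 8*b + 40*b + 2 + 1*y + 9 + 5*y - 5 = 48*b + 6*y + 6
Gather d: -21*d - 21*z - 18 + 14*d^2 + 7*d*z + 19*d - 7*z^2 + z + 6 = 14*d^2 + d*(7*z - 2) - 7*z^2 - 20*z - 12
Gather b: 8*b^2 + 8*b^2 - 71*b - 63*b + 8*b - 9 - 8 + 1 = 16*b^2 - 126*b - 16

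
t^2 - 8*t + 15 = (t - 5)*(t - 3)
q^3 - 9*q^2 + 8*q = q*(q - 8)*(q - 1)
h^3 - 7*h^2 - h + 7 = (h - 7)*(h - 1)*(h + 1)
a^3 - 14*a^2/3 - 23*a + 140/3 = (a - 7)*(a - 5/3)*(a + 4)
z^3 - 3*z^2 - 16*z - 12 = (z - 6)*(z + 1)*(z + 2)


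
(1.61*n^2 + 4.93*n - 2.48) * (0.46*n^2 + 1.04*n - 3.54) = 0.7406*n^4 + 3.9422*n^3 - 1.713*n^2 - 20.0314*n + 8.7792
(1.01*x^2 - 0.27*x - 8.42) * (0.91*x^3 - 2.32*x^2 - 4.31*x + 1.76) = 0.9191*x^5 - 2.5889*x^4 - 11.3889*x^3 + 22.4757*x^2 + 35.815*x - 14.8192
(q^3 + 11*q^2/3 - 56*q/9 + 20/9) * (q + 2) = q^4 + 17*q^3/3 + 10*q^2/9 - 92*q/9 + 40/9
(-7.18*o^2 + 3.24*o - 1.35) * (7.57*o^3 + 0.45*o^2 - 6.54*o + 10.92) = -54.3526*o^5 + 21.2958*o^4 + 38.1957*o^3 - 100.2027*o^2 + 44.2098*o - 14.742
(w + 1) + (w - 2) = 2*w - 1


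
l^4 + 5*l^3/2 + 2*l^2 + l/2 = l*(l + 1/2)*(l + 1)^2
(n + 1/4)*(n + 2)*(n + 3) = n^3 + 21*n^2/4 + 29*n/4 + 3/2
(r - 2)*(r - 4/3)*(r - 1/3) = r^3 - 11*r^2/3 + 34*r/9 - 8/9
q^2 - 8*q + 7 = (q - 7)*(q - 1)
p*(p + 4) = p^2 + 4*p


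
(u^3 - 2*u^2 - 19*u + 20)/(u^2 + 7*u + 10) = (u^3 - 2*u^2 - 19*u + 20)/(u^2 + 7*u + 10)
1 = 1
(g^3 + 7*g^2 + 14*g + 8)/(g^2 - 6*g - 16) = (g^2 + 5*g + 4)/(g - 8)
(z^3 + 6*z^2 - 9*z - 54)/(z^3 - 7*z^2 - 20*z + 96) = (z^2 + 9*z + 18)/(z^2 - 4*z - 32)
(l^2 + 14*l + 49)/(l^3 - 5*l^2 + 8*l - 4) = (l^2 + 14*l + 49)/(l^3 - 5*l^2 + 8*l - 4)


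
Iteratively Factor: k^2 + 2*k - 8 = (k - 2)*(k + 4)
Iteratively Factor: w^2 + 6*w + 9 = (w + 3)*(w + 3)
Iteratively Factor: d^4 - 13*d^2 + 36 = (d - 2)*(d^3 + 2*d^2 - 9*d - 18) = (d - 2)*(d + 2)*(d^2 - 9) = (d - 2)*(d + 2)*(d + 3)*(d - 3)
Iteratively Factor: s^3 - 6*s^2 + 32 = (s - 4)*(s^2 - 2*s - 8) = (s - 4)*(s + 2)*(s - 4)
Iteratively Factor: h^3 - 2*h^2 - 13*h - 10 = (h + 1)*(h^2 - 3*h - 10) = (h + 1)*(h + 2)*(h - 5)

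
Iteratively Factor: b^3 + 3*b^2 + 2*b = (b + 1)*(b^2 + 2*b) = b*(b + 1)*(b + 2)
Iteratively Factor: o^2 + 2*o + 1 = (o + 1)*(o + 1)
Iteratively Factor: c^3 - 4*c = (c - 2)*(c^2 + 2*c) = c*(c - 2)*(c + 2)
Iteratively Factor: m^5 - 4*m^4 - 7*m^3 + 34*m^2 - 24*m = (m + 3)*(m^4 - 7*m^3 + 14*m^2 - 8*m) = (m - 1)*(m + 3)*(m^3 - 6*m^2 + 8*m) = (m - 4)*(m - 1)*(m + 3)*(m^2 - 2*m) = (m - 4)*(m - 2)*(m - 1)*(m + 3)*(m)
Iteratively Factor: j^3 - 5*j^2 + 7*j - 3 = (j - 3)*(j^2 - 2*j + 1) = (j - 3)*(j - 1)*(j - 1)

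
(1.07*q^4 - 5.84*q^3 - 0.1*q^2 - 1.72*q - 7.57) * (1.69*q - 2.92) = 1.8083*q^5 - 12.994*q^4 + 16.8838*q^3 - 2.6148*q^2 - 7.7709*q + 22.1044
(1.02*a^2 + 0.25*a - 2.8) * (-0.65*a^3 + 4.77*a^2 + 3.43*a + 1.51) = -0.663*a^5 + 4.7029*a^4 + 6.5111*a^3 - 10.9583*a^2 - 9.2265*a - 4.228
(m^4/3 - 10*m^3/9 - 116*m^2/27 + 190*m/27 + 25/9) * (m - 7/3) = m^5/3 - 17*m^4/9 - 46*m^3/27 + 1382*m^2/81 - 1105*m/81 - 175/27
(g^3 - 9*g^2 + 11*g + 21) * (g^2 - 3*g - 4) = g^5 - 12*g^4 + 34*g^3 + 24*g^2 - 107*g - 84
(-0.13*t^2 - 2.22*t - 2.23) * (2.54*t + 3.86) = -0.3302*t^3 - 6.1406*t^2 - 14.2334*t - 8.6078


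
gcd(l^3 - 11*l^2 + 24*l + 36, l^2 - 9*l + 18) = l - 6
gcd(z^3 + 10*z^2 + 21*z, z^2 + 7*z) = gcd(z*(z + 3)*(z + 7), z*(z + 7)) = z^2 + 7*z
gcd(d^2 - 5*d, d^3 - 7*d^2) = d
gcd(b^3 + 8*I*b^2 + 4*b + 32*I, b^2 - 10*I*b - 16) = b - 2*I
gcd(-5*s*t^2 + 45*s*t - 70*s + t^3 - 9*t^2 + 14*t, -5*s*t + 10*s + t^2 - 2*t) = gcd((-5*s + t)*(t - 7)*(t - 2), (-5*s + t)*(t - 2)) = 5*s*t - 10*s - t^2 + 2*t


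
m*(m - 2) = m^2 - 2*m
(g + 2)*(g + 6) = g^2 + 8*g + 12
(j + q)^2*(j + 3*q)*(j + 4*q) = j^4 + 9*j^3*q + 27*j^2*q^2 + 31*j*q^3 + 12*q^4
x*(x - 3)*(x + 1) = x^3 - 2*x^2 - 3*x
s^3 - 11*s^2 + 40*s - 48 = (s - 4)^2*(s - 3)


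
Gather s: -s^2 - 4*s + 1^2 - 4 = -s^2 - 4*s - 3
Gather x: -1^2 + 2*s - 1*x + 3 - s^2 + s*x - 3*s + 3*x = -s^2 - s + x*(s + 2) + 2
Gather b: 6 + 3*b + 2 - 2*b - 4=b + 4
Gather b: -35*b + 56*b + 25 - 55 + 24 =21*b - 6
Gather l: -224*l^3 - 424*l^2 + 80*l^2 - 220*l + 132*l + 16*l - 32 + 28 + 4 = -224*l^3 - 344*l^2 - 72*l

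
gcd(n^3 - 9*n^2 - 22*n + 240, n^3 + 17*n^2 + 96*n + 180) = n + 5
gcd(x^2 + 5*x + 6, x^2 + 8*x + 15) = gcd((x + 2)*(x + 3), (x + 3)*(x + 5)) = x + 3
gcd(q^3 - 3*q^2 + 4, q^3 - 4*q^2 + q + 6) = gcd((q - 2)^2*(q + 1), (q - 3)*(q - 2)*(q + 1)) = q^2 - q - 2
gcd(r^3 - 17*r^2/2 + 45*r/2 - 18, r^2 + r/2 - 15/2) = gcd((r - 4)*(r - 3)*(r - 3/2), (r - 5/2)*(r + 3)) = 1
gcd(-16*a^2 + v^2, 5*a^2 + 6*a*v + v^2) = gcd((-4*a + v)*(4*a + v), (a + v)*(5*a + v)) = 1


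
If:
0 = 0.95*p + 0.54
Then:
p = -0.57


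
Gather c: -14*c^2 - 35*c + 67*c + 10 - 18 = -14*c^2 + 32*c - 8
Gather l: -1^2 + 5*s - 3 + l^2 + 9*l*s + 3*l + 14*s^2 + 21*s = l^2 + l*(9*s + 3) + 14*s^2 + 26*s - 4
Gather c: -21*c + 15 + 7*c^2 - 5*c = 7*c^2 - 26*c + 15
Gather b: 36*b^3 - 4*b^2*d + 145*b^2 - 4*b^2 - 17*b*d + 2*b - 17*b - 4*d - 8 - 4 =36*b^3 + b^2*(141 - 4*d) + b*(-17*d - 15) - 4*d - 12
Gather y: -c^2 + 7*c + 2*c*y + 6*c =-c^2 + 2*c*y + 13*c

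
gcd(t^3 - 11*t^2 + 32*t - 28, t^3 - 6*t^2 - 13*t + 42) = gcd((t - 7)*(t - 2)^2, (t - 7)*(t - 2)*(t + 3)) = t^2 - 9*t + 14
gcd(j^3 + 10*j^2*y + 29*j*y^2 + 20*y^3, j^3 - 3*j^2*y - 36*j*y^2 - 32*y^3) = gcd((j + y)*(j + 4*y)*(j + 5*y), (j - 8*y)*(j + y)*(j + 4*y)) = j^2 + 5*j*y + 4*y^2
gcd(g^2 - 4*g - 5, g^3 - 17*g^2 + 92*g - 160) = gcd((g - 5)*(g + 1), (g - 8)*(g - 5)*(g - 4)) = g - 5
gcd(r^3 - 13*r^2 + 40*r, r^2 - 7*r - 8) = r - 8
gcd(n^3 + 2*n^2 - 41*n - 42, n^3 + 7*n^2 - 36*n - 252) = n^2 + n - 42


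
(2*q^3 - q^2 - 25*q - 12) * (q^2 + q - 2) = 2*q^5 + q^4 - 30*q^3 - 35*q^2 + 38*q + 24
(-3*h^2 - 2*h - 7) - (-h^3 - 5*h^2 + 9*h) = h^3 + 2*h^2 - 11*h - 7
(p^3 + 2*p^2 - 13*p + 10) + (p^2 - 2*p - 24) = p^3 + 3*p^2 - 15*p - 14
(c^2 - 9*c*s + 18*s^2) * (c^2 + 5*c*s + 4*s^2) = c^4 - 4*c^3*s - 23*c^2*s^2 + 54*c*s^3 + 72*s^4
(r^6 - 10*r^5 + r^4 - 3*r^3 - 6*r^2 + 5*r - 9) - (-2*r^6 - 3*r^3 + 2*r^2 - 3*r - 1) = 3*r^6 - 10*r^5 + r^4 - 8*r^2 + 8*r - 8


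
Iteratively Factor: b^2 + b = (b + 1)*(b)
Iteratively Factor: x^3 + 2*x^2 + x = (x)*(x^2 + 2*x + 1) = x*(x + 1)*(x + 1)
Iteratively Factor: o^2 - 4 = (o - 2)*(o + 2)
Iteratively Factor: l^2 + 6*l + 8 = (l + 2)*(l + 4)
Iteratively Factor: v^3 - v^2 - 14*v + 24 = (v - 2)*(v^2 + v - 12) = (v - 2)*(v + 4)*(v - 3)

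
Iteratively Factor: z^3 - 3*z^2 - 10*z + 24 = (z + 3)*(z^2 - 6*z + 8) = (z - 4)*(z + 3)*(z - 2)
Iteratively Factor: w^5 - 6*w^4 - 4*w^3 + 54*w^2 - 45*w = (w - 3)*(w^4 - 3*w^3 - 13*w^2 + 15*w) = (w - 3)*(w - 1)*(w^3 - 2*w^2 - 15*w) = w*(w - 3)*(w - 1)*(w^2 - 2*w - 15) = w*(w - 5)*(w - 3)*(w - 1)*(w + 3)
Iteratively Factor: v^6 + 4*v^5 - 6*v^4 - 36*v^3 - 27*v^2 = (v + 1)*(v^5 + 3*v^4 - 9*v^3 - 27*v^2) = (v + 1)*(v + 3)*(v^4 - 9*v^2) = v*(v + 1)*(v + 3)*(v^3 - 9*v) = v^2*(v + 1)*(v + 3)*(v^2 - 9) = v^2*(v - 3)*(v + 1)*(v + 3)*(v + 3)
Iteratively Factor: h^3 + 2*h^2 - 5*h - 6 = (h - 2)*(h^2 + 4*h + 3) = (h - 2)*(h + 3)*(h + 1)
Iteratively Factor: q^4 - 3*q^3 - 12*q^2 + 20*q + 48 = (q + 2)*(q^3 - 5*q^2 - 2*q + 24) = (q + 2)^2*(q^2 - 7*q + 12) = (q - 3)*(q + 2)^2*(q - 4)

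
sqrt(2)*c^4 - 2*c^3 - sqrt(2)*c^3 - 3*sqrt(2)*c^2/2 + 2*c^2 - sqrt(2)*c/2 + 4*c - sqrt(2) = (c - 2)*(c - sqrt(2)/2)^2*(sqrt(2)*c + sqrt(2))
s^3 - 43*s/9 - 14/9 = (s - 7/3)*(s + 1/3)*(s + 2)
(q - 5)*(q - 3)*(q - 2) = q^3 - 10*q^2 + 31*q - 30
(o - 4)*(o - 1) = o^2 - 5*o + 4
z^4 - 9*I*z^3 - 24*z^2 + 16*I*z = z*(z - 4*I)^2*(z - I)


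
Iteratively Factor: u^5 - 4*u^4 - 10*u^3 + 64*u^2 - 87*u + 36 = (u + 4)*(u^4 - 8*u^3 + 22*u^2 - 24*u + 9) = (u - 3)*(u + 4)*(u^3 - 5*u^2 + 7*u - 3) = (u - 3)*(u - 1)*(u + 4)*(u^2 - 4*u + 3) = (u - 3)*(u - 1)^2*(u + 4)*(u - 3)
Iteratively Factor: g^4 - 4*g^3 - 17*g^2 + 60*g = (g)*(g^3 - 4*g^2 - 17*g + 60) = g*(g - 3)*(g^2 - g - 20) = g*(g - 3)*(g + 4)*(g - 5)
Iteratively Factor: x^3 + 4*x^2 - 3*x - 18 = (x + 3)*(x^2 + x - 6) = (x + 3)^2*(x - 2)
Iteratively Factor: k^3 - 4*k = (k + 2)*(k^2 - 2*k) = k*(k + 2)*(k - 2)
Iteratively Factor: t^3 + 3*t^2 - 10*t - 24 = (t + 2)*(t^2 + t - 12) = (t - 3)*(t + 2)*(t + 4)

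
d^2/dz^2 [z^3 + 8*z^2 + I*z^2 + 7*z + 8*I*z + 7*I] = 6*z + 16 + 2*I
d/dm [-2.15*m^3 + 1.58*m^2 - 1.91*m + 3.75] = -6.45*m^2 + 3.16*m - 1.91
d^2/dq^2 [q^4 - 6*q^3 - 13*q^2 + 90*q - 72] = 12*q^2 - 36*q - 26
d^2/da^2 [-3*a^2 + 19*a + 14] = -6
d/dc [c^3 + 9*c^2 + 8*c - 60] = 3*c^2 + 18*c + 8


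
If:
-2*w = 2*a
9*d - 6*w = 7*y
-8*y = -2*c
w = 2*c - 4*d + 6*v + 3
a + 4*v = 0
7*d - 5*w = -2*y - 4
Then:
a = -50/261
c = -184/87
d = -74/261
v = 25/522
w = 50/261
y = -46/87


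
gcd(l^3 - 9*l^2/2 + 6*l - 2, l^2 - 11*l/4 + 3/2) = l - 2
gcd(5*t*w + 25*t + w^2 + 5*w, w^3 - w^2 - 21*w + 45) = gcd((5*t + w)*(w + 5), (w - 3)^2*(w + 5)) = w + 5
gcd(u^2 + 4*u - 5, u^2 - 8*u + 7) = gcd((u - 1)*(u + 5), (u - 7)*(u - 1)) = u - 1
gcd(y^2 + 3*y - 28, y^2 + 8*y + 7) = y + 7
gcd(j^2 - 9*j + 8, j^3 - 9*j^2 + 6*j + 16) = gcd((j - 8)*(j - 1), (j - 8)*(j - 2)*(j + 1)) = j - 8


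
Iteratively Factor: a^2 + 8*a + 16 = (a + 4)*(a + 4)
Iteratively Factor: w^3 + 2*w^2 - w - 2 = (w + 2)*(w^2 - 1) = (w - 1)*(w + 2)*(w + 1)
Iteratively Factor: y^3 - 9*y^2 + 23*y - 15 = (y - 3)*(y^2 - 6*y + 5) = (y - 5)*(y - 3)*(y - 1)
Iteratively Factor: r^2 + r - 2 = (r - 1)*(r + 2)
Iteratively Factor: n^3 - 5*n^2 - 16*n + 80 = (n - 4)*(n^2 - n - 20) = (n - 4)*(n + 4)*(n - 5)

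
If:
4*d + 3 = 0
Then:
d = -3/4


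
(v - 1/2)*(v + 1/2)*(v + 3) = v^3 + 3*v^2 - v/4 - 3/4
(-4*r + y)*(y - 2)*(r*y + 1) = -4*r^2*y^2 + 8*r^2*y + r*y^3 - 2*r*y^2 - 4*r*y + 8*r + y^2 - 2*y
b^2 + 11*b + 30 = (b + 5)*(b + 6)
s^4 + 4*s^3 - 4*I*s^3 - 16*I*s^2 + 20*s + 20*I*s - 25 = (s + 5)*(s - 5*I)*(-I*s + 1)*(I*s - I)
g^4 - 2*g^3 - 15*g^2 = g^2*(g - 5)*(g + 3)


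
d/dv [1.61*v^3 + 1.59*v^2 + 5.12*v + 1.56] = 4.83*v^2 + 3.18*v + 5.12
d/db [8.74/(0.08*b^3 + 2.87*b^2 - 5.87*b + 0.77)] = (-2.0976*b^2 - 50.1676*b + 51.3038)/(0.08*b^3 + 2.87*b^2 - 5.87*b + 0.77)^2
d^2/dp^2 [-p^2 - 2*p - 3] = -2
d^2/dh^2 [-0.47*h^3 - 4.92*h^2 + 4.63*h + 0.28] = -2.82*h - 9.84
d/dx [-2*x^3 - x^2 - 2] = 2*x*(-3*x - 1)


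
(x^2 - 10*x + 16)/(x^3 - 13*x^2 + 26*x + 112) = (x - 2)/(x^2 - 5*x - 14)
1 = 1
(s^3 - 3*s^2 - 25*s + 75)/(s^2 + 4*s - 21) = (s^2 - 25)/(s + 7)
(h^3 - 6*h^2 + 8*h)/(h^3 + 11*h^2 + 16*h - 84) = h*(h - 4)/(h^2 + 13*h + 42)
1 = 1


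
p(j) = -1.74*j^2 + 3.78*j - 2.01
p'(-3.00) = 14.22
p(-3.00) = -29.01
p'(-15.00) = 55.98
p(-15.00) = -450.21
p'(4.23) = -10.94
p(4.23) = -17.15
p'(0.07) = 3.54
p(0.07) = -1.75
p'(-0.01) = 3.81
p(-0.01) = -2.05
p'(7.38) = -21.90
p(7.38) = -68.88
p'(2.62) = -5.34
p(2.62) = -4.05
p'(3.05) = -6.83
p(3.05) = -6.67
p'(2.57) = -5.16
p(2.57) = -3.79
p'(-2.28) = 11.71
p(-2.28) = -19.67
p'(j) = 3.78 - 3.48*j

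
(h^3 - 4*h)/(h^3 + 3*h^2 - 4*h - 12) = h/(h + 3)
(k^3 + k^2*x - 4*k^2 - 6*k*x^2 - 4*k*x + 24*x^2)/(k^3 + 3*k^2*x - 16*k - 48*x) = (k - 2*x)/(k + 4)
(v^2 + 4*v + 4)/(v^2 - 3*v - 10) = (v + 2)/(v - 5)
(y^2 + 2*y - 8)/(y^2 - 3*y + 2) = (y + 4)/(y - 1)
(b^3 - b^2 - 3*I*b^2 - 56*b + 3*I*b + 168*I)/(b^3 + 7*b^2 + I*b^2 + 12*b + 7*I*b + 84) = (b - 8)/(b + 4*I)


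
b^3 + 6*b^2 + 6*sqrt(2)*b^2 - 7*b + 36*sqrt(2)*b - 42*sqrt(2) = (b - 1)*(b + 7)*(b + 6*sqrt(2))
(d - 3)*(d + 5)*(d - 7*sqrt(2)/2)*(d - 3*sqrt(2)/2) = d^4 - 5*sqrt(2)*d^3 + 2*d^3 - 10*sqrt(2)*d^2 - 9*d^2/2 + 21*d + 75*sqrt(2)*d - 315/2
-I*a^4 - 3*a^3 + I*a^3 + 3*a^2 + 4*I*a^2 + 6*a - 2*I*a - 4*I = (a - 2)*(a - 2*I)*(a - I)*(-I*a - I)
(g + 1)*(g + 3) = g^2 + 4*g + 3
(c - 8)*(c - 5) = c^2 - 13*c + 40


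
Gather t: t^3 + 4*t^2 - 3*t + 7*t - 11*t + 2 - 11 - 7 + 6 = t^3 + 4*t^2 - 7*t - 10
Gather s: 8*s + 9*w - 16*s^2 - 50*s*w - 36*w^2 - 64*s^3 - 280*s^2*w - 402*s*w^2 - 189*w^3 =-64*s^3 + s^2*(-280*w - 16) + s*(-402*w^2 - 50*w + 8) - 189*w^3 - 36*w^2 + 9*w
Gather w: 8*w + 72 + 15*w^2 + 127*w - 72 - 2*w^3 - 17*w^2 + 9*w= -2*w^3 - 2*w^2 + 144*w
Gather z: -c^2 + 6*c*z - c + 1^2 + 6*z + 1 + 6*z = -c^2 - c + z*(6*c + 12) + 2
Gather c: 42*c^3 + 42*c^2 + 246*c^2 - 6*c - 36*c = 42*c^3 + 288*c^2 - 42*c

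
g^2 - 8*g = g*(g - 8)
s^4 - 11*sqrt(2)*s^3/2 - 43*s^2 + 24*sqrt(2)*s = s*(s - 8*sqrt(2))*(s - sqrt(2)/2)*(s + 3*sqrt(2))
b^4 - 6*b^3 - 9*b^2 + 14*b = b*(b - 7)*(b - 1)*(b + 2)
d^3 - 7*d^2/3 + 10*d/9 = d*(d - 5/3)*(d - 2/3)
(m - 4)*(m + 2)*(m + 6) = m^3 + 4*m^2 - 20*m - 48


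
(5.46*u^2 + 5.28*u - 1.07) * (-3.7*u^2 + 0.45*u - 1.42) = -20.202*u^4 - 17.079*u^3 - 1.4182*u^2 - 7.9791*u + 1.5194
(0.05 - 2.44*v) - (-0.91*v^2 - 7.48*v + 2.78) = 0.91*v^2 + 5.04*v - 2.73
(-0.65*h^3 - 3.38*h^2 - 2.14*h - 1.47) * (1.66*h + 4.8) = -1.079*h^4 - 8.7308*h^3 - 19.7764*h^2 - 12.7122*h - 7.056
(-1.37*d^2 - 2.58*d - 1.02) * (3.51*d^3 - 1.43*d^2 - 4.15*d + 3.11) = -4.8087*d^5 - 7.0967*d^4 + 5.7947*d^3 + 7.9049*d^2 - 3.7908*d - 3.1722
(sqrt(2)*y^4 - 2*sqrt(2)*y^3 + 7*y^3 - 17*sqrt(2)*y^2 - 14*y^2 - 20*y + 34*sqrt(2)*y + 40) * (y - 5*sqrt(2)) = sqrt(2)*y^5 - 3*y^4 - 2*sqrt(2)*y^4 - 52*sqrt(2)*y^3 + 6*y^3 + 104*sqrt(2)*y^2 + 150*y^2 - 300*y + 100*sqrt(2)*y - 200*sqrt(2)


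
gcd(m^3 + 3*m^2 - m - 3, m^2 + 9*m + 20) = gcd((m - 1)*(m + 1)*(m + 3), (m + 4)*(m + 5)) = 1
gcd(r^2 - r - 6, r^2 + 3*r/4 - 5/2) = r + 2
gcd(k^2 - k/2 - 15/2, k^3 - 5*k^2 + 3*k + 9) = k - 3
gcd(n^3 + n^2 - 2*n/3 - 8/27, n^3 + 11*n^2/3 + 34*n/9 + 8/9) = n^2 + 5*n/3 + 4/9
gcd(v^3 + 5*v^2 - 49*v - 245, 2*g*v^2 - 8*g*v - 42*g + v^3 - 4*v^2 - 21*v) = v - 7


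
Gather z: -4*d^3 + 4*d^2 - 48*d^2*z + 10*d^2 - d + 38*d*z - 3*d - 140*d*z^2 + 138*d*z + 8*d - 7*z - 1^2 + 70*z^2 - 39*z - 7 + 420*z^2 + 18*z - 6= -4*d^3 + 14*d^2 + 4*d + z^2*(490 - 140*d) + z*(-48*d^2 + 176*d - 28) - 14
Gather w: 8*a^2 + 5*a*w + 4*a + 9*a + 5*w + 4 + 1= 8*a^2 + 13*a + w*(5*a + 5) + 5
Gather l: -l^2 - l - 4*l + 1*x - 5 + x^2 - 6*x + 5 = -l^2 - 5*l + x^2 - 5*x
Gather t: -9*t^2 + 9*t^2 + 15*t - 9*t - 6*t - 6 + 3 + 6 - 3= 0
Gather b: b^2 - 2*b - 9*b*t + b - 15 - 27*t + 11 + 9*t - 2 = b^2 + b*(-9*t - 1) - 18*t - 6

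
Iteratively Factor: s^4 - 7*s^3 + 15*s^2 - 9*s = (s - 3)*(s^3 - 4*s^2 + 3*s) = s*(s - 3)*(s^2 - 4*s + 3) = s*(s - 3)*(s - 1)*(s - 3)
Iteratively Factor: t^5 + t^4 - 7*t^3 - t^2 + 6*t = (t)*(t^4 + t^3 - 7*t^2 - t + 6) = t*(t + 1)*(t^3 - 7*t + 6) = t*(t - 2)*(t + 1)*(t^2 + 2*t - 3) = t*(t - 2)*(t + 1)*(t + 3)*(t - 1)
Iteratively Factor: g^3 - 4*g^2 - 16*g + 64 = (g - 4)*(g^2 - 16) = (g - 4)^2*(g + 4)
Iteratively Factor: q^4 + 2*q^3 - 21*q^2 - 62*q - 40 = (q + 4)*(q^3 - 2*q^2 - 13*q - 10) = (q + 2)*(q + 4)*(q^2 - 4*q - 5) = (q + 1)*(q + 2)*(q + 4)*(q - 5)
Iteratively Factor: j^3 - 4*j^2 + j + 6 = (j - 3)*(j^2 - j - 2) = (j - 3)*(j + 1)*(j - 2)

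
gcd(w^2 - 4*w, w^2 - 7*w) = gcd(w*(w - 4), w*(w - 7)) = w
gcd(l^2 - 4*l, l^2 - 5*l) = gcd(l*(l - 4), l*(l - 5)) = l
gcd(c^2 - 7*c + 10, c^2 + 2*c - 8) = c - 2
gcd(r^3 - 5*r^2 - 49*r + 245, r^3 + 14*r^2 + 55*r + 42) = r + 7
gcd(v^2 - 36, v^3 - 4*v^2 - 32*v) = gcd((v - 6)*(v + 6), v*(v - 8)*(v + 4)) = 1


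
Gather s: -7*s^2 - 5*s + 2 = -7*s^2 - 5*s + 2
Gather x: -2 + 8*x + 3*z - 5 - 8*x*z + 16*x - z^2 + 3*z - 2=x*(24 - 8*z) - z^2 + 6*z - 9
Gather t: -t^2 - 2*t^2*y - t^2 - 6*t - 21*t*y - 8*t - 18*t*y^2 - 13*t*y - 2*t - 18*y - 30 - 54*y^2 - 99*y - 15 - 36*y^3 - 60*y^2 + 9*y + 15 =t^2*(-2*y - 2) + t*(-18*y^2 - 34*y - 16) - 36*y^3 - 114*y^2 - 108*y - 30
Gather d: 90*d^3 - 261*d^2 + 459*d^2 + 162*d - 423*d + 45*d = 90*d^3 + 198*d^2 - 216*d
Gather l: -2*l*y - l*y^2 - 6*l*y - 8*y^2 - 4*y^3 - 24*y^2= l*(-y^2 - 8*y) - 4*y^3 - 32*y^2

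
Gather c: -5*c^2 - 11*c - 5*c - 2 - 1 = -5*c^2 - 16*c - 3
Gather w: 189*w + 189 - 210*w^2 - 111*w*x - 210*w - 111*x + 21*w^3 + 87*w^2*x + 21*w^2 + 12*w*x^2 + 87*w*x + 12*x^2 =21*w^3 + w^2*(87*x - 189) + w*(12*x^2 - 24*x - 21) + 12*x^2 - 111*x + 189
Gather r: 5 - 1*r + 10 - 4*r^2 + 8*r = -4*r^2 + 7*r + 15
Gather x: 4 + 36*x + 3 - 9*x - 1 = 27*x + 6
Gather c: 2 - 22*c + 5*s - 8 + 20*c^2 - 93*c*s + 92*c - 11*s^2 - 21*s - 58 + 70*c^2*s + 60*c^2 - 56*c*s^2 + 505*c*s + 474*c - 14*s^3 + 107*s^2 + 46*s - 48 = c^2*(70*s + 80) + c*(-56*s^2 + 412*s + 544) - 14*s^3 + 96*s^2 + 30*s - 112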